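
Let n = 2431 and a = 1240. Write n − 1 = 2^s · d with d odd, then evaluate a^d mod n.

1308

n − 1 = 2430 = 2^1 · 1215, so s = 1 and d = 1215.
1240^1215 mod 2431 = 1308.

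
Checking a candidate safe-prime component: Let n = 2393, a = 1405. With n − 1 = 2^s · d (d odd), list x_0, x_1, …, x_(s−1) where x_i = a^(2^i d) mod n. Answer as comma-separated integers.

58, 971, 2392

n − 1 = 2392 = 2^3 · 299, so s = 3 and d = 299.
x_0 = 1405^299 mod 2393 = 58.
x_1 = 58^2 mod 2393 = 971.
x_2 = 971^2 mod 2393 = 2392.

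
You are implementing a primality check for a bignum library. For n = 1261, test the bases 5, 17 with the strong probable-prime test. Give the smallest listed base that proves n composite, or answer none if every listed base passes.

n − 1 = 1260 = 2^2 · 315, so s = 2 and d = 315.
Base 5: x_0 = 5^315 mod 1261 = 34. x_0 is neither 1 nor 1260, so continue squaring. x_1 = 34^2 mod 1261 = 1156. Reached i = s−1 = 1 without hitting −1: 5 is a Miller–Rabin witness and 1261 is composite.
Base 17: x_0 = 17^315 mod 1261 = 610. x_0 is neither 1 nor 1260, so continue squaring. x_1 = 610^2 mod 1261 = 105. Reached i = s−1 = 1 without hitting −1: 17 is a Miller–Rabin witness and 1261 is composite.
The smallest witness among the given bases is 5.

5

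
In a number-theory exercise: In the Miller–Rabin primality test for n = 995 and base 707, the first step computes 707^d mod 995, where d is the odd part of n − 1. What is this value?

n − 1 = 994 = 2^1 · 497, so s = 1 and d = 497.
Repeated squaring mod 995: 707^1 ≡ 707, 707^2 ≡ 359, 707^4 ≡ 526, 707^8 ≡ 66, 707^16 ≡ 376, 707^32 ≡ 86, 707^64 ≡ 431, 707^128 ≡ 691, 707^256 ≡ 876.
497 = 256 + 128 + 64 + 32 + 16 + 1, so 707^497 ≡ 876·691·431·86·376·707 ≡ 437 (mod 995).

437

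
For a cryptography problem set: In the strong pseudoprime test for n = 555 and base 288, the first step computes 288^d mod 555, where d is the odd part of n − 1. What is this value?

288

n − 1 = 554 = 2^1 · 277, so s = 1 and d = 277.
288^277 mod 555 = 288.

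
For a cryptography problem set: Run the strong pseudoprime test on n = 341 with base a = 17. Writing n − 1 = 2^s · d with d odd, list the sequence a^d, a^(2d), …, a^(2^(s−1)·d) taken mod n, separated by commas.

285, 67

n − 1 = 340 = 2^2 · 85, so s = 2 and d = 85.
x_0 = 17^85 mod 341 = 285.
x_1 = 285^2 mod 341 = 67.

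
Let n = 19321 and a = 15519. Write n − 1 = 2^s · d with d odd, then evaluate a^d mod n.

19320

n − 1 = 19320 = 2^3 · 2415, so s = 3 and d = 2415.
Repeated squaring mod 19321: 15519^1 ≡ 15519, 15519^2 ≡ 3096, 15519^4 ≡ 2000, 15519^8 ≡ 553, 15519^16 ≡ 15994, 15519^32 ≡ 17317, 15519^64 ≡ 16569, 15519^128 ≡ 18993, 15519^256 ≡ 10979, 15519^512 ≡ 14043, 15519^1024 ≡ 15723, 15519^2048 ≡ 534.
2415 = 2048 + 256 + 64 + 32 + 8 + 4 + 2 + 1, so 15519^2415 ≡ 534·10979·16569·17317·553·2000·3096·15519 ≡ 19320 (mod 19321).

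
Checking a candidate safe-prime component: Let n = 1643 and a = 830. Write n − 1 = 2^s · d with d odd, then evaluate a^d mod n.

n − 1 = 1642 = 2^1 · 821, so s = 1 and d = 821.
Repeated squaring mod 1643: 830^1 ≡ 830, 830^2 ≡ 483, 830^4 ≡ 1626, 830^8 ≡ 289, 830^16 ≡ 1371, 830^32 ≡ 49, 830^64 ≡ 758, 830^128 ≡ 1157, 830^256 ≡ 1247, 830^512 ≡ 731.
821 = 512 + 256 + 32 + 16 + 4 + 1, so 830^821 ≡ 731·1247·49·1371·1626·830 ≡ 1251 (mod 1643).

1251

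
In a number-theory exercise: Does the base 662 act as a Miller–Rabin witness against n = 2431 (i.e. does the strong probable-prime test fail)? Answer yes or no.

no

n − 1 = 2430 = 2^1 · 1215, so s = 1 and d = 1215.
x_0 = 662^1215 mod 2431 = 2430.
x_0 = 2430 ≡ −1, so 662 is not a witness.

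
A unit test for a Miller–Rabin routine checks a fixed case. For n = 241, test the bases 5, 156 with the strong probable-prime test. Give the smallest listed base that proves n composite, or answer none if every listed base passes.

none

n − 1 = 240 = 2^4 · 15, so s = 4 and d = 15.
Base 5: x_0 = 5^15 mod 241 = 211. x_0 is neither 1 nor 240, so continue squaring. x_1 = 211^2 mod 241 = 177. x_2 = 177^2 mod 241 = 240. x_2 ≡ −1, so 5 is not a witness.
Base 156: x_0 = 156^15 mod 241 = 111. x_0 is neither 1 nor 240, so continue squaring. x_1 = 111^2 mod 241 = 30. x_2 = 30^2 mod 241 = 177. x_3 = 177^2 mod 241 = 240. x_3 ≡ −1, so 156 is not a witness.
No listed base is a witness for 241.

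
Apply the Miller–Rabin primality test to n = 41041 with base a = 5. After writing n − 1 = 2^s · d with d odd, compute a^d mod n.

38303

n − 1 = 41040 = 2^4 · 2565, so s = 4 and d = 2565.
5^2565 mod 41041 = 38303.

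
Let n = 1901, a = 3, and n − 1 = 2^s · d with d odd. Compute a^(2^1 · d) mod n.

1900

n − 1 = 1900 = 2^2 · 475, so s = 2 and d = 475.
x_0 = 3^475 mod 1901 = 218.
x_1 = 218^2 mod 1901 = 1900.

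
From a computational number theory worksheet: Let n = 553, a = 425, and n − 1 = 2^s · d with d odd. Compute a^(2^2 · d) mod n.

n − 1 = 552 = 2^3 · 69, so s = 3 and d = 69.
Repeated squaring mod 553: 425^1 ≡ 425, 425^2 ≡ 347, 425^4 ≡ 408, 425^8 ≡ 11, 425^16 ≡ 121, 425^32 ≡ 263, 425^64 ≡ 44.
69 = 64 + 4 + 1, so 425^69 ≡ 44·408·425 ≡ 412 (mod 553).
x_0 = 412.
x_1 = 412^2 mod 553 = 526.
x_2 = 526^2 mod 553 = 176.

176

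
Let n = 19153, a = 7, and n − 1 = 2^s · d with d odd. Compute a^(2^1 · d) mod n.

n − 1 = 19152 = 2^4 · 1197, so s = 4 and d = 1197.
x_0 = 7^1197 mod 19153 = 814.
x_1 = 814^2 mod 19153 = 11394.

11394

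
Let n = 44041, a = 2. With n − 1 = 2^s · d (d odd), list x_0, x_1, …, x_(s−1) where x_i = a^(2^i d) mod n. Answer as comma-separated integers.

n − 1 = 44040 = 2^3 · 5505, so s = 3 and d = 5505.
x_0 = 2^5505 mod 44041 = 25840.
x_1 = 25840^2 mod 44041 = 44040.
x_2 = 44040^2 mod 44041 = 1.

25840, 44040, 1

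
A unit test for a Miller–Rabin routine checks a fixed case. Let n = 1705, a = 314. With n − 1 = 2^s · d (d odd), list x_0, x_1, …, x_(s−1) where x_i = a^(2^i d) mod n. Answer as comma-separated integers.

n − 1 = 1704 = 2^3 · 213, so s = 3 and d = 213.
x_0 = 314^213 mod 1705 = 1459.
x_1 = 1459^2 mod 1705 = 841.
x_2 = 841^2 mod 1705 = 1411.

1459, 841, 1411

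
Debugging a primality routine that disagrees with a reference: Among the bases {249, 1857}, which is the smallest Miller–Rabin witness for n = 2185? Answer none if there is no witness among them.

n − 1 = 2184 = 2^3 · 273, so s = 3 and d = 273.
Base 249: x_0 = 249^273 mod 2185 = 654. x_0 is neither 1 nor 2184, so continue squaring. x_1 = 654^2 mod 2185 = 1641. x_2 = 1641^2 mod 2185 = 961. Reached i = s−1 = 2 without hitting −1: 249 is a Miller–Rabin witness and 2185 is composite.
Base 1857: x_0 = 1857^273 mod 2185 = 122. x_0 is neither 1 nor 2184, so continue squaring. x_1 = 122^2 mod 2185 = 1774. x_2 = 1774^2 mod 2185 = 676. Reached i = s−1 = 2 without hitting −1: 1857 is a Miller–Rabin witness and 2185 is composite.
The smallest witness among the given bases is 249.

249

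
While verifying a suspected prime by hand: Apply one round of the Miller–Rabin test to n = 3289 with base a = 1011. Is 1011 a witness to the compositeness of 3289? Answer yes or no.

no

n − 1 = 3288 = 2^3 · 411, so s = 3 and d = 411.
x_0 = 1011^411 mod 3289 = 3288.
x_0 = 3288 ≡ −1, so 1011 is not a witness.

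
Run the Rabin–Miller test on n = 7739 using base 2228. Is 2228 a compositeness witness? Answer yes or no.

yes

n − 1 = 7738 = 2^1 · 3869, so s = 1 and d = 3869.
Repeated squaring mod 7739: 2228^1 ≡ 2228, 2228^2 ≡ 3285, 2228^4 ≡ 3059, 2228^8 ≡ 1030, 2228^16 ≡ 657, 2228^32 ≡ 6004, 2228^64 ≡ 7493, 2228^128 ≡ 6343, 2228^256 ≡ 6327, 2228^512 ≡ 4821, 2228^1024 ≡ 1824, 2228^2048 ≡ 6945.
3869 = 2048 + 1024 + 512 + 256 + 16 + 8 + 4 + 1, so 2228^3869 ≡ 6945·1824·4821·6327·657·1030·3059·2228 ≡ 5826 (mod 7739).
x_0 = 2228^3869 mod 7739 = 5826.
x_0 ∉ {1, 7738} and s = 1, so 2228 is a Miller–Rabin witness and 7739 is composite.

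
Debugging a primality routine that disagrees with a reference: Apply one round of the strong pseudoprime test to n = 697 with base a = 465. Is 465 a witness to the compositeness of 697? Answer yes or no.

yes

n − 1 = 696 = 2^3 · 87, so s = 3 and d = 87.
x_0 = 465^87 mod 697 = 167.
x_0 is neither 1 nor 696, so continue squaring.
x_1 = 167^2 mod 697 = 9.
x_2 = 9^2 mod 697 = 81.
Reached i = s−1 = 2 without hitting −1: 465 is a Miller–Rabin witness and 697 is composite.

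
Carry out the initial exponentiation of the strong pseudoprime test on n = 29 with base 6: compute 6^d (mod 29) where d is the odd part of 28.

n − 1 = 28 = 2^2 · 7, so s = 2 and d = 7.
Repeated squaring mod 29: 6^1 ≡ 6, 6^2 ≡ 7, 6^4 ≡ 20.
7 = 4 + 2 + 1, so 6^7 ≡ 20·7·6 ≡ 28 (mod 29).

28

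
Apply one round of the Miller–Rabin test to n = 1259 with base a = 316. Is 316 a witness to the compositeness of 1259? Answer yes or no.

no

n − 1 = 1258 = 2^1 · 629, so s = 1 and d = 629.
x_0 = 316^629 mod 1259 = 1.
x_0 = 1, so 316 is not a witness.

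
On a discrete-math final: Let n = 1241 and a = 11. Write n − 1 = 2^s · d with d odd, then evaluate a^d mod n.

n − 1 = 1240 = 2^3 · 155, so s = 3 and d = 155.
Repeated squaring mod 1241: 11^1 ≡ 11, 11^2 ≡ 121, 11^4 ≡ 990, 11^8 ≡ 951, 11^16 ≡ 953, 11^32 ≡ 1038, 11^64 ≡ 256, 11^128 ≡ 1004.
155 = 128 + 16 + 8 + 2 + 1, so 11^155 ≡ 1004·953·951·121·11 ≡ 1202 (mod 1241).

1202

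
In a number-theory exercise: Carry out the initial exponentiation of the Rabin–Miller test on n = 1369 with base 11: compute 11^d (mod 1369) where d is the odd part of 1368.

n − 1 = 1368 = 2^3 · 171, so s = 3 and d = 171.
11^171 mod 1369 = 628.

628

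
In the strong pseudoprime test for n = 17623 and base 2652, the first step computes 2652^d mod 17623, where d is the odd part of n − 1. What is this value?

n − 1 = 17622 = 2^1 · 8811, so s = 1 and d = 8811.
2652^8811 mod 17623 = 17622.

17622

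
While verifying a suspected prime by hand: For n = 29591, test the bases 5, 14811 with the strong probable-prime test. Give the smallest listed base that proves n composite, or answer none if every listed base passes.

5

n − 1 = 29590 = 2^1 · 14795, so s = 1 and d = 14795.
Base 5: x_0 = 5^14795 mod 29591 = 5515. x_0 ∉ {1, 29590} and s = 1, so 5 is a Miller–Rabin witness and 29591 is composite.
Base 14811: x_0 = 14811^14795 mod 29591 = 22944. x_0 ∉ {1, 29590} and s = 1, so 14811 is a Miller–Rabin witness and 29591 is composite.
The smallest witness among the given bases is 5.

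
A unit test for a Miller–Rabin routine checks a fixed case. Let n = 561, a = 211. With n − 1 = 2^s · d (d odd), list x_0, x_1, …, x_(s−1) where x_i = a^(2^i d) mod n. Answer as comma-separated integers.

n − 1 = 560 = 2^4 · 35, so s = 4 and d = 35.
x_0 = 211^35 mod 561 = 241.
x_1 = 241^2 mod 561 = 298.
x_2 = 298^2 mod 561 = 166.
x_3 = 166^2 mod 561 = 67.

241, 298, 166, 67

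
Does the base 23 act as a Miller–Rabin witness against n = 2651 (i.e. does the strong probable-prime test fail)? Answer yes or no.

yes

n − 1 = 2650 = 2^1 · 1325, so s = 1 and d = 1325.
x_0 = 23^1325 mod 2651 = 2454.
x_0 ∉ {1, 2650} and s = 1, so 23 is a Miller–Rabin witness and 2651 is composite.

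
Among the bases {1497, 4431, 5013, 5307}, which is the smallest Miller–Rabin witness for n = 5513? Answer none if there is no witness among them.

n − 1 = 5512 = 2^3 · 689, so s = 3 and d = 689.
Base 1497: x_0 = 1497^689 mod 5513 = 130. x_0 is neither 1 nor 5512, so continue squaring. x_1 = 130^2 mod 5513 = 361. x_2 = 361^2 mod 5513 = 3522. Reached i = s−1 = 2 without hitting −1: 1497 is a Miller–Rabin witness and 5513 is composite.
Base 4431: x_0 = 4431^689 mod 5513 = 2445. x_0 is neither 1 nor 5512, so continue squaring. x_1 = 2445^2 mod 5513 = 1933. x_2 = 1933^2 mod 5513 = 4188. Reached i = s−1 = 2 without hitting −1: 4431 is a Miller–Rabin witness and 5513 is composite.
Base 5013: x_0 = 5013^689 mod 5513 = 3308. x_0 is neither 1 nor 5512, so continue squaring. x_1 = 3308^2 mod 5513 = 5072. x_2 = 5072^2 mod 5513 = 1526. Reached i = s−1 = 2 without hitting −1: 5013 is a Miller–Rabin witness and 5513 is composite.
Base 5307: x_0 = 5307^689 mod 5513 = 4806. x_0 is neither 1 nor 5512, so continue squaring. x_1 = 4806^2 mod 5513 = 3679. x_2 = 3679^2 mod 5513 = 626. Reached i = s−1 = 2 without hitting −1: 5307 is a Miller–Rabin witness and 5513 is composite.
The smallest witness among the given bases is 1497.

1497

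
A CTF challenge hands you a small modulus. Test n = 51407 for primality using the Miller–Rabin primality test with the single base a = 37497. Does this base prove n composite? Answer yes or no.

n − 1 = 51406 = 2^1 · 25703, so s = 1 and d = 25703.
x_0 = 37497^25703 mod 51407 = 1.
x_0 = 1, so 37497 is not a witness.

no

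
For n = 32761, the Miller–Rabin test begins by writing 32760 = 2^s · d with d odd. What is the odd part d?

Halving: 32760 → 16380 → 8190 → 4095; 4095 is odd.
So 32760 = 2^3 · 4095.

4095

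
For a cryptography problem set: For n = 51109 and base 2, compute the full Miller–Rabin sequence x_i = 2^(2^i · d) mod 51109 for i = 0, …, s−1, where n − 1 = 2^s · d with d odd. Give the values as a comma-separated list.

n − 1 = 51108 = 2^2 · 12777, so s = 2 and d = 12777.
x_0 = 2^12777 mod 51109 = 30211.
x_1 = 30211^2 mod 51109 = 51108.

30211, 51108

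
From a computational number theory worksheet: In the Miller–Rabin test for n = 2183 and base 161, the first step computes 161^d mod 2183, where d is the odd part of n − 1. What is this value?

n − 1 = 2182 = 2^1 · 1091, so s = 1 and d = 1091.
161^1091 mod 2183 = 903.

903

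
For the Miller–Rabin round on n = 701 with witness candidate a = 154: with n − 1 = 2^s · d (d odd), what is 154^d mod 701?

1

n − 1 = 700 = 2^2 · 175, so s = 2 and d = 175.
154^175 mod 701 = 1.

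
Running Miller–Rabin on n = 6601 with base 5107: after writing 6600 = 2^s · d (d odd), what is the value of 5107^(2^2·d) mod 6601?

1

n − 1 = 6600 = 2^3 · 825, so s = 3 and d = 825.
Repeated squaring mod 6601: 5107^1 ≡ 5107, 5107^2 ≡ 898, 5107^4 ≡ 1082, 5107^8 ≡ 2347, 5107^16 ≡ 3175, 5107^32 ≡ 898, 5107^64 ≡ 1082, 5107^128 ≡ 2347, 5107^256 ≡ 3175, 5107^512 ≡ 898.
825 = 512 + 256 + 32 + 16 + 8 + 1, so 5107^825 ≡ 898·3175·898·3175·2347·5107 ≡ 4509 (mod 6601).
x_0 = 4509.
x_1 = 4509^2 mod 6601 = 1.
x_2 = 1^2 mod 6601 = 1.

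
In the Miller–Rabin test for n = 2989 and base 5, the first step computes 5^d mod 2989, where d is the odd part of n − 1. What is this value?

895

n − 1 = 2988 = 2^2 · 747, so s = 2 and d = 747.
Repeated squaring mod 2989: 5^1 ≡ 5, 5^2 ≡ 25, 5^4 ≡ 625, 5^8 ≡ 2055, 5^16 ≡ 2557, 5^32 ≡ 1306, 5^64 ≡ 1906, 5^128 ≡ 1201, 5^256 ≡ 1703, 5^512 ≡ 879.
747 = 512 + 128 + 64 + 32 + 8 + 2 + 1, so 5^747 ≡ 879·1201·1906·1306·2055·25·5 ≡ 895 (mod 2989).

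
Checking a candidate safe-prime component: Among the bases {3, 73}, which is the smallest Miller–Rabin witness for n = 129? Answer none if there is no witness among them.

3

n − 1 = 128 = 2^7 · 1, so s = 7 and d = 1.
Base 3: x_0 = 3^1 mod 129 = 3. x_0 is neither 1 nor 128, so continue squaring. x_1 = 3^2 mod 129 = 9. x_2 = 9^2 mod 129 = 81. x_3 = 81^2 mod 129 = 111. x_4 = 111^2 mod 129 = 66. x_5 = 66^2 mod 129 = 99. x_6 = 99^2 mod 129 = 126. Reached i = s−1 = 6 without hitting −1: 3 is a Miller–Rabin witness and 129 is composite.
Base 73: x_0 = 73^1 mod 129 = 73. x_0 is neither 1 nor 128, so continue squaring. x_1 = 73^2 mod 129 = 40. x_2 = 40^2 mod 129 = 52. x_3 = 52^2 mod 129 = 124. x_4 = 124^2 mod 129 = 25. x_5 = 25^2 mod 129 = 109. x_6 = 109^2 mod 129 = 13. Reached i = s−1 = 6 without hitting −1: 73 is a Miller–Rabin witness and 129 is composite.
The smallest witness among the given bases is 3.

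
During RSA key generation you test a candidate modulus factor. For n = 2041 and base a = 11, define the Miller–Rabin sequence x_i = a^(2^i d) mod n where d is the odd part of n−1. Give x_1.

n − 1 = 2040 = 2^3 · 255, so s = 3 and d = 255.
x_0 = 11^255 mod 2041 = 1773.
x_1 = 1773^2 mod 2041 = 389.

389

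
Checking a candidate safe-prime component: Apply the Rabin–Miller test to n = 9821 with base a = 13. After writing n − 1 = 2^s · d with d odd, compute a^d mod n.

n − 1 = 9820 = 2^2 · 2455, so s = 2 and d = 2455.
13^2455 mod 9821 = 5137.

5137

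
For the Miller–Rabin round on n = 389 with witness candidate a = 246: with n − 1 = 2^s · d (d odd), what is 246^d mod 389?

n − 1 = 388 = 2^2 · 97, so s = 2 and d = 97.
Repeated squaring mod 389: 246^1 ≡ 246, 246^2 ≡ 221, 246^4 ≡ 216, 246^8 ≡ 365, 246^16 ≡ 187, 246^32 ≡ 348, 246^64 ≡ 125.
97 = 64 + 32 + 1, so 246^97 ≡ 125·348·246 ≡ 388 (mod 389).

388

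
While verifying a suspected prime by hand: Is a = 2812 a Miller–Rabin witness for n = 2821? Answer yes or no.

n − 1 = 2820 = 2^2 · 705, so s = 2 and d = 705.
x_0 = 2812^705 mod 2821 = 2820.
x_0 = 2820 ≡ −1, so 2812 is not a witness.

no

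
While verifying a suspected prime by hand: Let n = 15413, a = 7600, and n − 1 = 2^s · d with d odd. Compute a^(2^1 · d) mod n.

n − 1 = 15412 = 2^2 · 3853, so s = 2 and d = 3853.
Repeated squaring mod 15413: 7600^1 ≡ 7600, 7600^2 ≡ 7489, 7600^4 ≡ 12627, 7600^8 ≡ 9057, 7600^16 ≡ 1263, 7600^32 ≡ 7630, 7600^64 ≡ 1999, 7600^128 ≡ 4034, 7600^256 ≡ 12441, 7600^512 ≡ 1135, 7600^1024 ≡ 8946, 7600^2048 ≡ 6620.
3853 = 2048 + 1024 + 512 + 256 + 8 + 4 + 1, so 7600^3853 ≡ 6620·8946·1135·12441·9057·12627·7600 ≡ 1 (mod 15413).
x_0 = 1.
x_1 = 1^2 mod 15413 = 1.

1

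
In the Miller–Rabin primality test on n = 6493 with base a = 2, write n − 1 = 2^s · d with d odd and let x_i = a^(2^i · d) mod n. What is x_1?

n − 1 = 6492 = 2^2 · 1623, so s = 2 and d = 1623.
Repeated squaring mod 6493: 2^1 ≡ 2, 2^2 ≡ 4, 2^4 ≡ 16, 2^8 ≡ 256, 2^16 ≡ 606, 2^32 ≡ 3628, 2^64 ≡ 1073, 2^128 ≡ 2068, 2^256 ≡ 4230, 2^512 ≡ 4685, 2^1024 ≡ 2885.
1623 = 1024 + 512 + 64 + 16 + 4 + 2 + 1, so 2^1623 ≡ 2885·4685·1073·606·16·4·2 ≡ 4236 (mod 6493).
x_0 = 4236.
x_1 = 4236^2 mod 6493 = 3537.

3537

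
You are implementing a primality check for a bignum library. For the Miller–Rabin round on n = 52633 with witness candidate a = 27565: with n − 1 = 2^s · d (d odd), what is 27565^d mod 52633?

n − 1 = 52632 = 2^3 · 6579, so s = 3 and d = 6579.
Repeated squaring mod 52633: 27565^1 ≡ 27565, 27565^2 ≡ 19237, 27565^4 ≡ 52179, 27565^8 ≡ 48217, 27565^16 ≡ 26846, 27565^32 ≡ 4047, 27565^64 ≡ 9346, 27565^128 ≡ 29569, 27565^256 ≡ 38998, 27565^512 ≡ 13469, 27565^1024 ≡ 40643, 27565^2048 ≡ 19377, 27565^4096 ≡ 36940.
6579 = 4096 + 2048 + 256 + 128 + 32 + 16 + 2 + 1, so 27565^6579 ≡ 36940·19377·38998·29569·4047·26846·19237·27565 ≡ 26781 (mod 52633).

26781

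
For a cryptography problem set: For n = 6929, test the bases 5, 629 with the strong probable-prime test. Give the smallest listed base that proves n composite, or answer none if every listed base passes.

5

n − 1 = 6928 = 2^4 · 433, so s = 4 and d = 433.
Base 5: x_0 = 5^433 mod 6929 = 2007. x_0 is neither 1 nor 6928, so continue squaring. x_1 = 2007^2 mod 6929 = 2300. x_2 = 2300^2 mod 6929 = 3173. x_3 = 3173^2 mod 6929 = 92. Reached i = s−1 = 3 without hitting −1: 5 is a Miller–Rabin witness and 6929 is composite.
Base 629: x_0 = 629^433 mod 6929 = 3827. x_0 is neither 1 nor 6928, so continue squaring. x_1 = 3827^2 mod 6929 = 4952. x_2 = 4952^2 mod 6929 = 573. x_3 = 573^2 mod 6929 = 2666. Reached i = s−1 = 3 without hitting −1: 629 is a Miller–Rabin witness and 6929 is composite.
The smallest witness among the given bases is 5.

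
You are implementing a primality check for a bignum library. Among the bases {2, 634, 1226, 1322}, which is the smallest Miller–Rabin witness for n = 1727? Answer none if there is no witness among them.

n − 1 = 1726 = 2^1 · 863, so s = 1 and d = 863.
Base 2: x_0 = 2^863 mod 1727 = 910. x_0 ∉ {1, 1726} and s = 1, so 2 is a Miller–Rabin witness and 1727 is composite.
Base 634: x_0 = 634^863 mod 1727 = 1487. x_0 ∉ {1, 1726} and s = 1, so 634 is a Miller–Rabin witness and 1727 is composite.
Base 1226: x_0 = 1226^863 mod 1727 = 774. x_0 ∉ {1, 1726} and s = 1, so 1226 is a Miller–Rabin witness and 1727 is composite.
Base 1322: x_0 = 1322^863 mod 1727 = 1317. x_0 ∉ {1, 1726} and s = 1, so 1322 is a Miller–Rabin witness and 1727 is composite.
The smallest witness among the given bases is 2.

2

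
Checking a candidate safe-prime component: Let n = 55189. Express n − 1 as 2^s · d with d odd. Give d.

13797

Halving: 55188 → 27594 → 13797; 13797 is odd.
So 55188 = 2^2 · 13797.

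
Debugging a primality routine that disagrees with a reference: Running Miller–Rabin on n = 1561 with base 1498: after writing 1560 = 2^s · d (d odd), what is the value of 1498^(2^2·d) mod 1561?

n − 1 = 1560 = 2^3 · 195, so s = 3 and d = 195.
x_0 = 1498^195 mod 1561 = 1085.
x_1 = 1085^2 mod 1561 = 231.
x_2 = 231^2 mod 1561 = 287.

287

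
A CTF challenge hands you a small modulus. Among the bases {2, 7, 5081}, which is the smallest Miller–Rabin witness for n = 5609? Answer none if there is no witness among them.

2

n − 1 = 5608 = 2^3 · 701, so s = 3 and d = 701.
Base 2: x_0 = 2^701 mod 5609 = 1067. x_0 is neither 1 nor 5608, so continue squaring. x_1 = 1067^2 mod 5609 = 5471. x_2 = 5471^2 mod 5609 = 2217. Reached i = s−1 = 2 without hitting −1: 2 is a Miller–Rabin witness and 5609 is composite.
Base 7: x_0 = 7^701 mod 5609 = 3273. x_0 is neither 1 nor 5608, so continue squaring. x_1 = 3273^2 mod 5609 = 4948. x_2 = 4948^2 mod 5609 = 5028. Reached i = s−1 = 2 without hitting −1: 7 is a Miller–Rabin witness and 5609 is composite.
Base 5081: x_0 = 5081^701 mod 5609 = 3732. x_0 is neither 1 nor 5608, so continue squaring. x_1 = 3732^2 mod 5609 = 677. x_2 = 677^2 mod 5609 = 4000. Reached i = s−1 = 2 without hitting −1: 5081 is a Miller–Rabin witness and 5609 is composite.
The smallest witness among the given bases is 2.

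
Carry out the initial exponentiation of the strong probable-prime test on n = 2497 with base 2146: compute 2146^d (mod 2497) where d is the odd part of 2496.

1552

n − 1 = 2496 = 2^6 · 39, so s = 6 and d = 39.
Repeated squaring mod 2497: 2146^1 ≡ 2146, 2146^2 ≡ 848, 2146^4 ≡ 2465, 2146^8 ≡ 1024, 2146^16 ≡ 2333, 2146^32 ≡ 1926.
39 = 32 + 4 + 2 + 1, so 2146^39 ≡ 1926·2465·848·2146 ≡ 1552 (mod 2497).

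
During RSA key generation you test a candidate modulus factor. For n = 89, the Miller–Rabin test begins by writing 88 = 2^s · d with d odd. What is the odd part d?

11

Halving: 88 → 44 → 22 → 11; 11 is odd.
So 88 = 2^3 · 11.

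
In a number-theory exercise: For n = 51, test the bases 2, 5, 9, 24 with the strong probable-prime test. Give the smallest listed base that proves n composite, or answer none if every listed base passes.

2

n − 1 = 50 = 2^1 · 25, so s = 1 and d = 25.
Base 2: x_0 = 2^25 mod 51 = 2. x_0 ∉ {1, 50} and s = 1, so 2 is a Miller–Rabin witness and 51 is composite.
Base 5: x_0 = 5^25 mod 51 = 29. x_0 ∉ {1, 50} and s = 1, so 5 is a Miller–Rabin witness and 51 is composite.
Base 9: x_0 = 9^25 mod 51 = 9. x_0 ∉ {1, 50} and s = 1, so 9 is a Miller–Rabin witness and 51 is composite.
Base 24: x_0 = 24^25 mod 51 = 27. x_0 ∉ {1, 50} and s = 1, so 24 is a Miller–Rabin witness and 51 is composite.
The smallest witness among the given bases is 2.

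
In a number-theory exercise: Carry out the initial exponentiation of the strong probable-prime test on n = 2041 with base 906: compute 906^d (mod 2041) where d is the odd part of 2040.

703

n − 1 = 2040 = 2^3 · 255, so s = 3 and d = 255.
Repeated squaring mod 2041: 906^1 ≡ 906, 906^2 ≡ 354, 906^4 ≡ 815, 906^8 ≡ 900, 906^16 ≡ 1764, 906^32 ≡ 1212, 906^64 ≡ 1465, 906^128 ≡ 1134.
255 = 128 + 64 + 32 + 16 + 8 + 4 + 2 + 1, so 906^255 ≡ 1134·1465·1212·1764·900·815·354·906 ≡ 703 (mod 2041).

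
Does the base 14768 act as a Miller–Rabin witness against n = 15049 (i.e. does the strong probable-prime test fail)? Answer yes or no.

yes

n − 1 = 15048 = 2^3 · 1881, so s = 3 and d = 1881.
x_0 = 14768^1881 mod 15049 = 9564.
x_0 is neither 1 nor 15048, so continue squaring.
x_1 = 9564^2 mod 15049 = 2274.
x_2 = 2274^2 mod 15049 = 9269.
Reached i = s−1 = 2 without hitting −1: 14768 is a Miller–Rabin witness and 15049 is composite.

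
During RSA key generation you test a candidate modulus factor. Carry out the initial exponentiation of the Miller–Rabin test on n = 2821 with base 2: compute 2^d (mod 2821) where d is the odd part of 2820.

2605

n − 1 = 2820 = 2^2 · 705, so s = 2 and d = 705.
By repeated squaring, 2^705 ≡ 2605 (mod 2821).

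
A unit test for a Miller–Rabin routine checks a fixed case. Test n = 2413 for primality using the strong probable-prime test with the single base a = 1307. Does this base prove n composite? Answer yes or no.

n − 1 = 2412 = 2^2 · 603, so s = 2 and d = 603.
x_0 = 1307^603 mod 2413 = 1652.
x_0 is neither 1 nor 2412, so continue squaring.
x_1 = 1652^2 mod 2413 = 1.
x_1 = 1 but x_0 ≠ ±1, a nontrivial square root of 1 — 1307 is a witness and 2413 is composite.

yes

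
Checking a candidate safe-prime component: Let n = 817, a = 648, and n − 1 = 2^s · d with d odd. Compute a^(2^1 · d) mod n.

809

n − 1 = 816 = 2^4 · 51, so s = 4 and d = 51.
x_0 = 648^51 mod 817 = 677.
x_1 = 677^2 mod 817 = 809.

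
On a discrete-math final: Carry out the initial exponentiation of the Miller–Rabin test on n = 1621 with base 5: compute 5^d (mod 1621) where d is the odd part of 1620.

n − 1 = 1620 = 2^2 · 405, so s = 2 and d = 405.
5^405 mod 1621 = 1.

1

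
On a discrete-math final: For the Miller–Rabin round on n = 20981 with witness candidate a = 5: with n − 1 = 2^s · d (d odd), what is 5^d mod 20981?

n − 1 = 20980 = 2^2 · 5245, so s = 2 and d = 5245.
5^5245 mod 20981 = 20980.

20980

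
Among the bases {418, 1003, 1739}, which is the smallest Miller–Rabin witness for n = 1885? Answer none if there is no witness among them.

none

n − 1 = 1884 = 2^2 · 471, so s = 2 and d = 471.
Base 418: x_0 = 418^471 mod 1885 = 307. x_0 is neither 1 nor 1884, so continue squaring. x_1 = 307^2 mod 1885 = 1884. x_1 ≡ −1, so 418 is not a witness.
Base 1003: x_0 = 1003^471 mod 1885 = 1607. x_0 is neither 1 nor 1884, so continue squaring. x_1 = 1607^2 mod 1885 = 1884. x_1 ≡ −1, so 1003 is not a witness.
Base 1739: x_0 = 1739^471 mod 1885 = 1884. x_0 = 1884 ≡ −1, so 1739 is not a witness.
No listed base is a witness for 1885.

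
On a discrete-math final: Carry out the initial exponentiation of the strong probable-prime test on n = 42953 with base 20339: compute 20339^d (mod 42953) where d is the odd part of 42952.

42952

n − 1 = 42952 = 2^3 · 5369, so s = 3 and d = 5369.
20339^5369 mod 42953 = 42952.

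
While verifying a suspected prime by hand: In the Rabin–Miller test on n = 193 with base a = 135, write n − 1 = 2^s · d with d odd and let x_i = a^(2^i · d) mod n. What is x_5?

192

n − 1 = 192 = 2^6 · 3, so s = 6 and d = 3.
x_0 = 135^3 mod 193 = 11.
x_1 = 11^2 mod 193 = 121.
x_2 = 121^2 mod 193 = 166.
x_3 = 166^2 mod 193 = 150.
x_4 = 150^2 mod 193 = 112.
x_5 = 112^2 mod 193 = 192.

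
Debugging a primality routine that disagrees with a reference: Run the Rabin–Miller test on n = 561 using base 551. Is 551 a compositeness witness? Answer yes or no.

n − 1 = 560 = 2^4 · 35, so s = 4 and d = 35.
x_0 = 551^35 mod 561 = 122.
x_0 is neither 1 nor 560, so continue squaring.
x_1 = 122^2 mod 561 = 298.
x_2 = 298^2 mod 561 = 166.
x_3 = 166^2 mod 561 = 67.
Reached i = s−1 = 3 without hitting −1: 551 is a Miller–Rabin witness and 561 is composite.

yes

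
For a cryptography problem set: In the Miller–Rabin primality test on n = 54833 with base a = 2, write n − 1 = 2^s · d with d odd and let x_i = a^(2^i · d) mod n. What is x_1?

54832

n − 1 = 54832 = 2^4 · 3427, so s = 4 and d = 3427.
x_0 = 2^3427 mod 54833 = 9349.
x_1 = 9349^2 mod 54833 = 54832.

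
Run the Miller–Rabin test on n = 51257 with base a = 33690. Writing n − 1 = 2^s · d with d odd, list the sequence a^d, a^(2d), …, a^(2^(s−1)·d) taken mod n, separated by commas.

n − 1 = 51256 = 2^3 · 6407, so s = 3 and d = 6407.
x_0 = 33690^6407 mod 51257 = 6163.
x_1 = 6163^2 mod 51257 = 1132.
x_2 = 1132^2 mod 51257 = 51256.

6163, 1132, 51256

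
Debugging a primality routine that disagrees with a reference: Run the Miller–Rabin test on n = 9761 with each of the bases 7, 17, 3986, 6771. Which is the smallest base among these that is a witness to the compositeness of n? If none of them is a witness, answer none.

7

n − 1 = 9760 = 2^5 · 305, so s = 5 and d = 305.
Base 7: x_0 = 7^305 mod 9761 = 1069. x_0 is neither 1 nor 9760, so continue squaring. x_1 = 1069^2 mod 9761 = 724. x_2 = 724^2 mod 9761 = 6843. x_3 = 6843^2 mod 9761 = 3132. x_4 = 3132^2 mod 9761 = 9380. Reached i = s−1 = 4 without hitting −1: 7 is a Miller–Rabin witness and 9761 is composite.
Base 17: x_0 = 17^305 mod 9761 = 8753. x_0 is neither 1 nor 9760, so continue squaring. x_1 = 8753^2 mod 9761 = 920. x_2 = 920^2 mod 9761 = 6954. x_3 = 6954^2 mod 9761 = 2122. x_4 = 2122^2 mod 9761 = 3063. Reached i = s−1 = 4 without hitting −1: 17 is a Miller–Rabin witness and 9761 is composite.
Base 3986: x_0 = 3986^305 mod 9761 = 7760. x_0 is neither 1 nor 9760, so continue squaring. x_1 = 7760^2 mod 9761 = 1991. x_2 = 1991^2 mod 9761 = 1115. x_3 = 1115^2 mod 9761 = 3578. x_4 = 3578^2 mod 9761 = 5413. Reached i = s−1 = 4 without hitting −1: 3986 is a Miller–Rabin witness and 9761 is composite.
Base 6771: x_0 = 6771^305 mod 9761 = 8962. x_0 is neither 1 nor 9760, so continue squaring. x_1 = 8962^2 mod 9761 = 3936. x_2 = 3936^2 mod 9761 = 1389. x_3 = 1389^2 mod 9761 = 6404. x_4 = 6404^2 mod 9761 = 5255. Reached i = s−1 = 4 without hitting −1: 6771 is a Miller–Rabin witness and 9761 is composite.
The smallest witness among the given bases is 7.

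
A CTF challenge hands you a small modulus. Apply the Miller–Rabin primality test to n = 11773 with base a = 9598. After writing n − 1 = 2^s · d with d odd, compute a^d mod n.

7614

n − 1 = 11772 = 2^2 · 2943, so s = 2 and d = 2943.
9598^2943 mod 11773 = 7614.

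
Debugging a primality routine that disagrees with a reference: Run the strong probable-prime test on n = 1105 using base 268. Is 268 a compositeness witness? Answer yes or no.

n − 1 = 1104 = 2^4 · 69, so s = 4 and d = 69.
Repeated squaring mod 1105: 268^1 ≡ 268, 268^2 ≡ 1104, 268^4 ≡ 1, 268^8 ≡ 1, 268^16 ≡ 1, 268^32 ≡ 1, 268^64 ≡ 1.
69 = 64 + 4 + 1, so 268^69 ≡ 1·1·268 ≡ 268 (mod 1105).
x_0 = 268^69 mod 1105 = 268.
x_0 is neither 1 nor 1104, so continue squaring.
x_1 = 268^2 mod 1105 = 1104.
x_1 ≡ −1, so 268 is not a witness.

no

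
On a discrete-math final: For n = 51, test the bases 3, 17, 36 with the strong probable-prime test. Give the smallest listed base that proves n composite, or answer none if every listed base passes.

3

n − 1 = 50 = 2^1 · 25, so s = 1 and d = 25.
Base 3: x_0 = 3^25 mod 51 = 48. x_0 ∉ {1, 50} and s = 1, so 3 is a Miller–Rabin witness and 51 is composite.
Base 17: x_0 = 17^25 mod 51 = 17. x_0 ∉ {1, 50} and s = 1, so 17 is a Miller–Rabin witness and 51 is composite.
Base 36: x_0 = 36^25 mod 51 = 36. x_0 ∉ {1, 50} and s = 1, so 36 is a Miller–Rabin witness and 51 is composite.
The smallest witness among the given bases is 3.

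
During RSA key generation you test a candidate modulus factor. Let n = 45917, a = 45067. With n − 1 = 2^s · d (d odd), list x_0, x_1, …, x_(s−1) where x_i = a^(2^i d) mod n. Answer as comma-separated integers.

n − 1 = 45916 = 2^2 · 11479, so s = 2 and d = 11479.
x_0 = 45067^11479 mod 45917 = 10472.
x_1 = 10472^2 mod 45917 = 12988.

10472, 12988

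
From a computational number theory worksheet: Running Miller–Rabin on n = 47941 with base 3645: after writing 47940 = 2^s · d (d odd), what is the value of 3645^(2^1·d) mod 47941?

n − 1 = 47940 = 2^2 · 11985, so s = 2 and d = 11985.
x_0 = 3645^11985 mod 47941 = 22086.
x_1 = 22086^2 mod 47941 = 39662.

39662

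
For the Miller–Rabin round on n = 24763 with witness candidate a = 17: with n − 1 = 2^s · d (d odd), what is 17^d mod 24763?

n − 1 = 24762 = 2^1 · 12381, so s = 1 and d = 12381.
By repeated squaring, 17^12381 ≡ 24762 (mod 24763).

24762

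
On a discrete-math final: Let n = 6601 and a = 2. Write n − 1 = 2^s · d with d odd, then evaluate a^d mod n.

2738

n − 1 = 6600 = 2^3 · 825, so s = 3 and d = 825.
Repeated squaring mod 6601: 2^1 ≡ 2, 2^2 ≡ 4, 2^4 ≡ 16, 2^8 ≡ 256, 2^16 ≡ 6127, 2^32 ≡ 242, 2^64 ≡ 5756, 2^128 ≡ 1117, 2^256 ≡ 100, 2^512 ≡ 3399.
825 = 512 + 256 + 32 + 16 + 8 + 1, so 2^825 ≡ 3399·100·242·6127·256·2 ≡ 2738 (mod 6601).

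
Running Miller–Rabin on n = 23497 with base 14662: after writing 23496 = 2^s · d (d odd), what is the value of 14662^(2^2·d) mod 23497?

n − 1 = 23496 = 2^3 · 2937, so s = 3 and d = 2937.
x_0 = 14662^2937 mod 23497 = 19856.
x_1 = 19856^2 mod 23497 = 4573.
x_2 = 4573^2 mod 23497 = 23496.

23496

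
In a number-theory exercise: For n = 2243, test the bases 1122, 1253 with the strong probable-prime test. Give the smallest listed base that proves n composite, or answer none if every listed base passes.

none

n − 1 = 2242 = 2^1 · 1121, so s = 1 and d = 1121.
Base 1122: x_0 = 1122^1121 mod 2243 = 2242. x_0 = 2242 ≡ −1, so 1122 is not a witness.
Base 1253: x_0 = 1253^1121 mod 2243 = 2242. x_0 = 2242 ≡ −1, so 1253 is not a witness.
No listed base is a witness for 2243.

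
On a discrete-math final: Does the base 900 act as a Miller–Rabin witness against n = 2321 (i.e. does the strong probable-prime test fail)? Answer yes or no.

n − 1 = 2320 = 2^4 · 145, so s = 4 and d = 145.
By repeated squaring, 900^145 ≡ 1024 (mod 2321).
x_0 = 900^145 mod 2321 = 1024.
x_0 is neither 1 nor 2320, so continue squaring.
x_1 = 1024^2 mod 2321 = 1805.
x_2 = 1805^2 mod 2321 = 1662.
x_3 = 1662^2 mod 2321 = 254.
Reached i = s−1 = 3 without hitting −1: 900 is a Miller–Rabin witness and 2321 is composite.

yes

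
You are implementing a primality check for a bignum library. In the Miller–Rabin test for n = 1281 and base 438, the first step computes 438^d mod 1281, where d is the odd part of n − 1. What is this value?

n − 1 = 1280 = 2^8 · 5, so s = 8 and d = 5.
438^5 mod 1281 = 72.

72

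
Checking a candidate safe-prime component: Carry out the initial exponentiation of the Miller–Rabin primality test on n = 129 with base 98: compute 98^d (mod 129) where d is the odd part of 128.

98

n − 1 = 128 = 2^7 · 1, so s = 7 and d = 1.
98^1 mod 129 = 98.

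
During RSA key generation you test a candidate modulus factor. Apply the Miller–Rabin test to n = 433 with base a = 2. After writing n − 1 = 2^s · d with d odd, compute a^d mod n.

n − 1 = 432 = 2^4 · 27, so s = 4 and d = 27.
2^27 mod 433 = 285.

285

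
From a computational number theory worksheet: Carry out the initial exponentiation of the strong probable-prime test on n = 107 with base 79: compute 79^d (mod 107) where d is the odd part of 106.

n − 1 = 106 = 2^1 · 53, so s = 1 and d = 53.
Repeated squaring mod 107: 79^1 ≡ 79, 79^2 ≡ 35, 79^4 ≡ 48, 79^8 ≡ 57, 79^16 ≡ 39, 79^32 ≡ 23.
53 = 32 + 16 + 4 + 1, so 79^53 ≡ 23·39·48·79 ≡ 1 (mod 107).

1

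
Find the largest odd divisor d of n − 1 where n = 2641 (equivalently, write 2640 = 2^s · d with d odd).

165

Halving: 2640 → 1320 → 660 → 330 → 165; 165 is odd.
So 2640 = 2^4 · 165.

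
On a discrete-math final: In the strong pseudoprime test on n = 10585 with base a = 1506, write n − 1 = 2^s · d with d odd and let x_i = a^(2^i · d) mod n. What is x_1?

n − 1 = 10584 = 2^3 · 1323, so s = 3 and d = 1323.
Repeated squaring mod 10585: 1506^1 ≡ 1506, 1506^2 ≡ 2846, 1506^4 ≡ 2191, 1506^8 ≡ 5476, 1506^16 ≡ 9856, 1506^32 ≡ 2191, 1506^64 ≡ 5476, 1506^128 ≡ 9856, 1506^256 ≡ 2191, 1506^512 ≡ 5476, 1506^1024 ≡ 9856.
1323 = 1024 + 256 + 32 + 8 + 2 + 1, so 1506^1323 ≡ 9856·2191·2191·5476·2846·1506 ≡ 2801 (mod 10585).
x_0 = 2801.
x_1 = 2801^2 mod 10585 = 2116.

2116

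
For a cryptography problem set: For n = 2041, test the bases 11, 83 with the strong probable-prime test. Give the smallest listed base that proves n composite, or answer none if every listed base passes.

n − 1 = 2040 = 2^3 · 255, so s = 3 and d = 255.
Base 11: x_0 = 11^255 mod 2041 = 1773. x_0 is neither 1 nor 2040, so continue squaring. x_1 = 1773^2 mod 2041 = 389. x_2 = 389^2 mod 2041 = 287. Reached i = s−1 = 2 without hitting −1: 11 is a Miller–Rabin witness and 2041 is composite.
Base 83: x_0 = 83^255 mod 2041 = 1334. x_0 is neither 1 nor 2040, so continue squaring. x_1 = 1334^2 mod 2041 = 1845. x_2 = 1845^2 mod 2041 = 1678. Reached i = s−1 = 2 without hitting −1: 83 is a Miller–Rabin witness and 2041 is composite.
The smallest witness among the given bases is 11.

11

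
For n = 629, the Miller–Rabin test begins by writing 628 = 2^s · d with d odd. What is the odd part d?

Halving: 628 → 314 → 157; 157 is odd.
So 628 = 2^2 · 157.

157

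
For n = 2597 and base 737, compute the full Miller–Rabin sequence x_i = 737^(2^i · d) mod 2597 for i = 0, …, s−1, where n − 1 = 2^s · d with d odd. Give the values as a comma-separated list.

n − 1 = 2596 = 2^2 · 649, so s = 2 and d = 649.
x_0 = 737^649 mod 2597 = 2046.
x_1 = 2046^2 mod 2597 = 2349.

2046, 2349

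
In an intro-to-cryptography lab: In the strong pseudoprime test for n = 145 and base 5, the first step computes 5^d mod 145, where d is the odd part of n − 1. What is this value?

120

n − 1 = 144 = 2^4 · 9, so s = 4 and d = 9.
By repeated squaring, 5^9 ≡ 120 (mod 145).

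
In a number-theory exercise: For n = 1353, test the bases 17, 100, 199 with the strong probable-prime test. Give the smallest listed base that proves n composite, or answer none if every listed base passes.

n − 1 = 1352 = 2^3 · 169, so s = 3 and d = 169.
Base 17: x_0 = 17^169 mod 1353 = 1256. x_0 is neither 1 nor 1352, so continue squaring. x_1 = 1256^2 mod 1353 = 1291. x_2 = 1291^2 mod 1353 = 1138. Reached i = s−1 = 2 without hitting −1: 17 is a Miller–Rabin witness and 1353 is composite.
Base 100: x_0 = 100^169 mod 1353 = 1123. x_0 is neither 1 nor 1352, so continue squaring. x_1 = 1123^2 mod 1353 = 133. x_2 = 133^2 mod 1353 = 100. Reached i = s−1 = 2 without hitting −1: 100 is a Miller–Rabin witness and 1353 is composite.
Base 199: x_0 = 199^169 mod 1353 = 760. x_0 is neither 1 nor 1352, so continue squaring. x_1 = 760^2 mod 1353 = 1222. x_2 = 1222^2 mod 1353 = 925. Reached i = s−1 = 2 without hitting −1: 199 is a Miller–Rabin witness and 1353 is composite.
The smallest witness among the given bases is 17.

17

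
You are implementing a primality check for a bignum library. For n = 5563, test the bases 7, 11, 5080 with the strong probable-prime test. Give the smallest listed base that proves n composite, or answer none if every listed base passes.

none

n − 1 = 5562 = 2^1 · 2781, so s = 1 and d = 2781.
Base 7: x_0 = 7^2781 mod 5563 = 1. x_0 = 1, so 7 is not a witness.
Base 11: x_0 = 11^2781 mod 5563 = 1. x_0 = 1, so 11 is not a witness.
Base 5080: x_0 = 5080^2781 mod 5563 = 1. x_0 = 1, so 5080 is not a witness.
No listed base is a witness for 5563.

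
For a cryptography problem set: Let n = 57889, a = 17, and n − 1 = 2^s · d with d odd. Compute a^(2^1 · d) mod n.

26599

n − 1 = 57888 = 2^5 · 1809, so s = 5 and d = 1809.
x_0 = 17^1809 mod 57889 = 2326.
x_1 = 2326^2 mod 57889 = 26599.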